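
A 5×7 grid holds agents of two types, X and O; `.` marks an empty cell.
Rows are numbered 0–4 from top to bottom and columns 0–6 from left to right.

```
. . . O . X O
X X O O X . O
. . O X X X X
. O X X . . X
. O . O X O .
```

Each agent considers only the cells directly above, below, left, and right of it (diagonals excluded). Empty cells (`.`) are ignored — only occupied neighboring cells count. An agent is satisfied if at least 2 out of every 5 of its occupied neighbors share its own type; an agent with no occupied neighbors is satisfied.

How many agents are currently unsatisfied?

6

Row 0: (0,3)O 1/1 ✓ · (0,5)X 0/1 ✗ · (0,6)O 1/2 ✓
Row 1: (1,0)X 1/1 ✓ · (1,1)X 1/2 ✓ · (1,2)O 2/3 ✓ · (1,3)O 2/4 ✓ · (1,4)X 1/2 ✓ · (1,6)O 1/2 ✓
Row 2: (2,2)O 1/3 ✗ · (2,3)X 2/4 ✓ · (2,4)X 3/3 ✓ · (2,5)X 2/2 ✓ · (2,6)X 2/3 ✓
Row 3: (3,1)O 1/2 ✓ · (3,2)X 1/3 ✗ · (3,3)X 2/3 ✓ · (3,6)X 1/1 ✓
Row 4: (4,1)O 1/1 ✓ · (4,3)O 0/2 ✗ · (4,4)X 0/2 ✗ · (4,5)O 0/1 ✗
Unsatisfied: (0,5), (2,2), (3,2), (4,3), (4,4), (4,5) — 6 in total.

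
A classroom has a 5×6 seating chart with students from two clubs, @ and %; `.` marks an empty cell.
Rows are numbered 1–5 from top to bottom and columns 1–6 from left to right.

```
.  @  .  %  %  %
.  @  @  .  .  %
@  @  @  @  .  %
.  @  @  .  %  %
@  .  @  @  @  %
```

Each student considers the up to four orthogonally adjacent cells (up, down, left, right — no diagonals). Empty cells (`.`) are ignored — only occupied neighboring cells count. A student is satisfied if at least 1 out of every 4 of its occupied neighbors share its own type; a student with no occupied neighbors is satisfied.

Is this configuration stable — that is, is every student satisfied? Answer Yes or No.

Row 1: (1,2)@ 1/1 ok · (1,4)% 1/1 ok · (1,5)% 2/2 ok · (1,6)% 2/2 ok
Row 2: (2,2)@ 3/3 ok · (2,3)@ 2/2 ok · (2,6)% 2/2 ok
Row 3: (3,1)@ 1/1 ok · (3,2)@ 4/4 ok · (3,3)@ 4/4 ok · (3,4)@ 1/1 ok · (3,6)% 2/2 ok
Row 4: (4,2)@ 2/2 ok · (4,3)@ 3/3 ok · (4,5)% 1/2 ok · (4,6)% 3/3 ok
Row 5: (5,1)@ 0/0 ok · (5,3)@ 2/2 ok · (5,4)@ 2/2 ok · (5,5)@ 1/3 ok · (5,6)% 1/2 ok
All meet the threshold, so the configuration is stable.

Yes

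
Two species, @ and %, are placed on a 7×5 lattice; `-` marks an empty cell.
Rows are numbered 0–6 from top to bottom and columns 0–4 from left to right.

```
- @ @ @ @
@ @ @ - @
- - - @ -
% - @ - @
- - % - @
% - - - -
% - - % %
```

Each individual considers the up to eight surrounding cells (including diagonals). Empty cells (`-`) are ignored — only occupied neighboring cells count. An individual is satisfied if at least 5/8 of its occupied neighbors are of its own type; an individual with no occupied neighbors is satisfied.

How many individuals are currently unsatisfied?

2

(0,1)@ 4/4 ok
(0,2)@ 4/4 ok
(0,3)@ 4/4 ok
(0,4)@ 2/2 ok
(1,0)@ 2/2 ok
(1,1)@ 4/4 ok
(1,2)@ 5/5 ok
(1,4)@ 3/3 ok
(2,3)@ 4/4 ok
(3,0)% 0/0 ok
(3,2)@ 1/2 unhappy
(3,4)@ 2/2 ok
(4,2)% 0/1 unhappy
(4,4)@ 1/1 ok
(5,0)% 1/1 ok
(6,0)% 1/1 ok
(6,3)% 1/1 ok
(6,4)% 1/1 ok
Unsatisfied: (3,2), (4,2) — 2 in total.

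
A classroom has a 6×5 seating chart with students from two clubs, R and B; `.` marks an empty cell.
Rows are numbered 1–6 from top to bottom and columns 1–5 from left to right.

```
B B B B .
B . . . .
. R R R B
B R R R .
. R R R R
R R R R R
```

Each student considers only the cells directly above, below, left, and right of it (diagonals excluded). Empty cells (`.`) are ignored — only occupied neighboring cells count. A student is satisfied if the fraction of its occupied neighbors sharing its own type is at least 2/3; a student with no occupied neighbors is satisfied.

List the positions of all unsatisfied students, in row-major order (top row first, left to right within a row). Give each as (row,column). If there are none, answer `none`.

(3,5), (4,1)

Row 1: (1,1)B 2/2 ✓ · (1,2)B 2/2 ✓ · (1,3)B 2/2 ✓ · (1,4)B 1/1 ✓
Row 2: (2,1)B 1/1 ✓
Row 3: (3,2)R 2/2 ✓ · (3,3)R 3/3 ✓ · (3,4)R 2/3 ✓ · (3,5)B 0/1 ✗
Row 4: (4,1)B 0/1 ✗ · (4,2)R 3/4 ✓ · (4,3)R 4/4 ✓ · (4,4)R 3/3 ✓
Row 5: (5,2)R 3/3 ✓ · (5,3)R 4/4 ✓ · (5,4)R 4/4 ✓ · (5,5)R 2/2 ✓
Row 6: (6,1)R 1/1 ✓ · (6,2)R 3/3 ✓ · (6,3)R 3/3 ✓ · (6,4)R 3/3 ✓ · (6,5)R 2/2 ✓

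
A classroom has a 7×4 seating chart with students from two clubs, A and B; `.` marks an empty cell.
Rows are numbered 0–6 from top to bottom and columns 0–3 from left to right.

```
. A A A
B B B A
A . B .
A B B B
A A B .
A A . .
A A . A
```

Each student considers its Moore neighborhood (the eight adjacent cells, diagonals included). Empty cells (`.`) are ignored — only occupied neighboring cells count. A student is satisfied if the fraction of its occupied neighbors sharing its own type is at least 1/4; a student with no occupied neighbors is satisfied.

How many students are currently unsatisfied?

(0,1)A 1/4 satisfied
(0,2)A 3/5 satisfied
(0,3)A 2/3 satisfied
(1,0)B 1/3 satisfied
(1,1)B 3/6 satisfied
(1,2)B 2/6 satisfied
(1,3)A 2/4 satisfied
(2,0)A 1/4 satisfied
(2,2)B 5/6 satisfied
(3,0)A 3/4 satisfied
(3,1)B 3/7 satisfied
(3,2)B 4/5 satisfied
(3,3)B 3/3 satisfied
(4,0)A 4/5 satisfied
(4,1)A 4/7 satisfied
(4,2)B 3/5 satisfied
(5,0)A 5/5 satisfied
(5,1)A 5/6 satisfied
(6,0)A 3/3 satisfied
(6,1)A 3/3 satisfied
(6,3)A 0/0 satisfied
Every one meets the threshold.

0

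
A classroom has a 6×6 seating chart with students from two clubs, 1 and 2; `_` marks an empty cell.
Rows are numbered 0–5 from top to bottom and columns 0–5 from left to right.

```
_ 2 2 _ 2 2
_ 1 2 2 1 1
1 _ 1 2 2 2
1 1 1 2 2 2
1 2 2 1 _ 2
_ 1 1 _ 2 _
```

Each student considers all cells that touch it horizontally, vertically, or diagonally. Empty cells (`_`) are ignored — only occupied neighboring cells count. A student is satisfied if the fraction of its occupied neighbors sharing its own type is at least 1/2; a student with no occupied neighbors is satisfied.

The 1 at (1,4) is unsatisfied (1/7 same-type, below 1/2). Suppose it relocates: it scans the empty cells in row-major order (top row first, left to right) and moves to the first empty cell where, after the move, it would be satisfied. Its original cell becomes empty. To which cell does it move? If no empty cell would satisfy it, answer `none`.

(0,0)

Vacating (1,4). Empty cells in order:
  (0,0): 1/2 same-type → satisfied — stop here.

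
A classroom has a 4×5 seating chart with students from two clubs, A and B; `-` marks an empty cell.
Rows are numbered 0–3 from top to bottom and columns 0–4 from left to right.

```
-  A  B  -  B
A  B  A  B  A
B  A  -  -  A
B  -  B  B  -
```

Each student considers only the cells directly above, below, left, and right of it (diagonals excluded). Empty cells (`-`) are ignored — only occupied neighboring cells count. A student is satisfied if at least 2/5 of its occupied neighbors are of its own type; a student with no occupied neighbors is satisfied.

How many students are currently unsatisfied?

Row 0: (0,1)A 0/2 unhappy · (0,2)B 0/2 unhappy · (0,4)B 0/1 unhappy
Row 1: (1,0)A 0/2 unhappy · (1,1)B 0/4 unhappy · (1,2)A 0/3 unhappy · (1,3)B 0/2 unhappy · (1,4)A 1/3 unhappy
Row 2: (2,0)B 1/3 unhappy · (2,1)A 0/2 unhappy · (2,4)A 1/1 ok
Row 3: (3,0)B 1/1 ok · (3,2)B 1/1 ok · (3,3)B 1/1 ok
Unsatisfied: (0,1), (0,2), (0,4), (1,0), (1,1), (1,2), (1,3), (1,4), (2,0), (2,1) — 10 in total.

10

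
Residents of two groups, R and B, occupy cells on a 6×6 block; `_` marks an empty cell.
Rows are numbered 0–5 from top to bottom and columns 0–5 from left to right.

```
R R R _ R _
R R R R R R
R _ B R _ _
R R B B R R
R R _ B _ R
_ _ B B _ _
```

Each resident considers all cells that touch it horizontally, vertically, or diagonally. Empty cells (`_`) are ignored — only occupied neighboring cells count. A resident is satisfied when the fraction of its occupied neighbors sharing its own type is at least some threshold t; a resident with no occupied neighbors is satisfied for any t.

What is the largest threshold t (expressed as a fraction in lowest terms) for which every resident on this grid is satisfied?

2/7

(0,0)R 3/3
(0,1)R 5/5
(0,2)R 4/4
(0,4)R 3/3
(1,0)R 4/4
(1,1)R 6/7
(1,2)R 5/6
(1,3)R 5/6
(1,4)R 4/4
(1,5)R 2/2
(2,0)R 4/4
(2,2)B 2/7
(2,3)R 4/7
(3,0)R 4/4
(3,1)R 4/6
(3,2)B 3/6
(3,3)B 3/5
(3,4)R 3/5
(3,5)R 2/2
(4,0)R 3/3
(4,1)R 3/5
(4,3)B 4/5
(4,5)R 2/2
(5,2)B 2/3
(5,3)B 2/2
The smallest same-type fraction is 2/7 at (2,2), which reduces to 2/7. Any threshold above that leaves this resident unsatisfied.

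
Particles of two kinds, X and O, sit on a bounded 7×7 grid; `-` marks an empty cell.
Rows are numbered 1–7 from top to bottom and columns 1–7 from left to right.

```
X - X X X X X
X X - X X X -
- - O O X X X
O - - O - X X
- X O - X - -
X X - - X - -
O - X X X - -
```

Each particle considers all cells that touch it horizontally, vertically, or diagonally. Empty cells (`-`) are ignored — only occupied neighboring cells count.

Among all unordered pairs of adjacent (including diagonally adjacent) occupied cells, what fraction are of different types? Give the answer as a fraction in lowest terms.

Scan each occupied cell's neighbors to the right and below (and the two forward diagonals) so each pair is counted once.
From row 1: 0 unlike of 16 pairs (running 0/16).
From row 2: 4 unlike of 13 pairs (running 4/29).
From row 3: 2 unlike of 12 pairs (running 6/41).
From row 4: 2 unlike of 5 pairs (running 8/46).
From row 5: 2 unlike of 5 pairs (running 10/51).
From row 6: 2 unlike of 6 pairs (running 12/57).
From row 7: 0 unlike of 2 pairs (running 12/59).
Total adjacent occupied pairs: 59; unlike-type pairs: 12.
12/59 is already in lowest terms.

12/59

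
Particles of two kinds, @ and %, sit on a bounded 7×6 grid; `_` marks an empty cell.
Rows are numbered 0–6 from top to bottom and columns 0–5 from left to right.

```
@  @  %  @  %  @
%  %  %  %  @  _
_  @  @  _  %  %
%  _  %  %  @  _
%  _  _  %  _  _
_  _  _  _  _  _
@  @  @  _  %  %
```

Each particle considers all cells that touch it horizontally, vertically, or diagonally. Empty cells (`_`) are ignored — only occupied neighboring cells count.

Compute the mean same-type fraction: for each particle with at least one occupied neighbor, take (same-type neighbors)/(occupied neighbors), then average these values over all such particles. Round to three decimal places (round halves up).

(0,0)@ 1/3
(0,1)@ 1/5
(0,2)% 3/5
(0,3)@ 1/5
(0,4)% 1/4
(0,5)@ 1/2
(1,0)% 1/4
(1,1)% 3/7
(1,2)% 3/7
(1,3)% 4/7
(1,4)@ 2/6
(2,1)@ 1/6
(2,2)@ 1/6
(2,4)% 3/5
(2,5)% 1/3
(3,0)% 1/2
(3,2)% 2/4
(3,3)% 3/5
(3,4)@ 0/4
(4,0)% 1/1
(4,3)% 2/3
(6,0)@ 1/1
(6,1)@ 2/2
(6,2)@ 1/1
(6,4)% 1/1
(6,5)% 1/1
Sum over 26 particles: 1/3 + 1/5 + 3/5 + 1/5 + 1/4 + 1/2 + 1/4 + 3/7 + 3/7 + 4/7 + 2/6 + 1/6 + 1/6 + 3/5 + 1/3 + 1/2 + 2/4 + 3/5 + 0/4 + 1/1 + 2/3 + 1/1 + 2/2 + 1/1 + 1/1 + 1/1 = 477/35; mean = 477/35 ÷ 26 = 477/910 = 0.524175… → 0.524.

0.524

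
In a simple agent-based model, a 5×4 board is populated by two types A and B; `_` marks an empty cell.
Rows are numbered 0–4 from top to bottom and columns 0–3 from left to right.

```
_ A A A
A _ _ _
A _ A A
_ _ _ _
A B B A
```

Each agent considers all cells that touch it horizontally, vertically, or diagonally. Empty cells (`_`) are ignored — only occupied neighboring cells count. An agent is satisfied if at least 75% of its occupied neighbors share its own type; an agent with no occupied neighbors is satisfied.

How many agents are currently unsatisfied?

Row 0: (0,1)A 2/2 satisfied · (0,2)A 2/2 satisfied · (0,3)A 1/1 satisfied
Row 1: (1,0)A 2/2 satisfied
Row 2: (2,0)A 1/1 satisfied · (2,2)A 1/1 satisfied · (2,3)A 1/1 satisfied
Row 4: (4,0)A 0/1 not · (4,1)B 1/2 not · (4,2)B 1/2 not · (4,3)A 0/1 not
Unsatisfied: (4,0), (4,1), (4,2), (4,3) — 4 in total.

4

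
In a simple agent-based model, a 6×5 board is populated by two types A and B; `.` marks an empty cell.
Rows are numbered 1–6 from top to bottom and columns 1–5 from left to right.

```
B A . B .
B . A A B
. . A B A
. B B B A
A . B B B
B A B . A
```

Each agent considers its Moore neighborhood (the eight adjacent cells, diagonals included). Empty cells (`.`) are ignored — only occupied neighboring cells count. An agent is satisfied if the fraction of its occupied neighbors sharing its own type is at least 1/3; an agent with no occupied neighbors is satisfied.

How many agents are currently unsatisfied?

4

Row 1: (1,1)B 1/2 ✓ · (1,2)A 1/3 ✓ · (1,4)B 1/3 ✓
Row 2: (2,1)B 1/2 ✓ · (2,3)A 3/5 ✓ · (2,4)A 3/6 ✓ · (2,5)B 2/4 ✓
Row 3: (3,3)A 2/6 ✓ · (3,4)B 3/8 ✓ · (3,5)A 2/5 ✓
Row 4: (4,2)B 2/4 ✓ · (4,3)B 5/6 ✓ · (4,4)B 5/8 ✓ · (4,5)A 1/5 ✗
Row 5: (5,1)A 1/3 ✓ · (5,3)B 5/6 ✓ · (5,4)B 5/7 ✓ · (5,5)B 2/4 ✓
Row 6: (6,1)B 0/2 ✗ · (6,2)A 1/4 ✗ · (6,3)B 2/3 ✓ · (6,5)A 0/2 ✗
Unsatisfied: (4,5), (6,1), (6,2), (6,5) — 4 in total.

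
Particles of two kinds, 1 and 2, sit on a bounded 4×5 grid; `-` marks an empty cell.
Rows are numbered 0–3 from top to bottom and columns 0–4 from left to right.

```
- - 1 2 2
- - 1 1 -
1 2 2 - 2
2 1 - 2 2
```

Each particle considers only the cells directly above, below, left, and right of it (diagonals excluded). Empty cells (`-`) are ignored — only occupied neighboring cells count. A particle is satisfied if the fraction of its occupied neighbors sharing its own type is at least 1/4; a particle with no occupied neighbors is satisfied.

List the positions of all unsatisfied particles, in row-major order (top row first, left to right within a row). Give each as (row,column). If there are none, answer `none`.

(2,0), (3,0), (3,1)

Row 0: (0,2)1 1/2 ✓ · (0,3)2 1/3 ✓ · (0,4)2 1/1 ✓
Row 1: (1,2)1 2/3 ✓ · (1,3)1 1/2 ✓
Row 2: (2,0)1 0/2 ✗ · (2,1)2 1/3 ✓ · (2,2)2 1/2 ✓ · (2,4)2 1/1 ✓
Row 3: (3,0)2 0/2 ✗ · (3,1)1 0/2 ✗ · (3,3)2 1/1 ✓ · (3,4)2 2/2 ✓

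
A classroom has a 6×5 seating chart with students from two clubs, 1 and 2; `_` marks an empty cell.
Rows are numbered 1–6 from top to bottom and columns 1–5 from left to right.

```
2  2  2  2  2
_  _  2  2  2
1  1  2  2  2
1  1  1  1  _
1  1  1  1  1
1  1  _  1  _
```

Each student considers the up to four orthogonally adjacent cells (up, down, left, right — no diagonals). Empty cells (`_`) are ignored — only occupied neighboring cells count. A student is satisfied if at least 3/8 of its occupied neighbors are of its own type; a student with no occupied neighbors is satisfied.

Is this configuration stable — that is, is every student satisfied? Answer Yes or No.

Row 1: (1,1)2 1/1 satisfied · (1,2)2 2/2 satisfied · (1,3)2 3/3 satisfied · (1,4)2 3/3 satisfied · (1,5)2 2/2 satisfied
Row 2: (2,3)2 3/3 satisfied · (2,4)2 4/4 satisfied · (2,5)2 3/3 satisfied
Row 3: (3,1)1 2/2 satisfied · (3,2)1 2/3 satisfied · (3,3)2 2/4 satisfied · (3,4)2 3/4 satisfied · (3,5)2 2/2 satisfied
Row 4: (4,1)1 3/3 satisfied · (4,2)1 4/4 satisfied · (4,3)1 3/4 satisfied · (4,4)1 2/3 satisfied
Row 5: (5,1)1 3/3 satisfied · (5,2)1 4/4 satisfied · (5,3)1 3/3 satisfied · (5,4)1 4/4 satisfied · (5,5)1 1/1 satisfied
Row 6: (6,1)1 2/2 satisfied · (6,2)1 2/2 satisfied · (6,4)1 1/1 satisfied
All meet the threshold, so the configuration is stable.

Yes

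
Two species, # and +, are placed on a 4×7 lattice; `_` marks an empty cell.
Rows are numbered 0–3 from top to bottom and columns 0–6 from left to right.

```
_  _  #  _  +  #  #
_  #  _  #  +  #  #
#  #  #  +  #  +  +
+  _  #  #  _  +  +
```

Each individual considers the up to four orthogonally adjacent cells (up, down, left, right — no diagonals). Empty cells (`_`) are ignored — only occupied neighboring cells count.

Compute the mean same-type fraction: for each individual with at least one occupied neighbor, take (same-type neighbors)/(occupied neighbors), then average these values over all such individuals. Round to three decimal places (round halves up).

0.571

Row 0: (0,2)# — no occupied neighbors · (0,4)+ 1/2 · (0,5)# 2/3 · (0,6)# 2/2
Row 1: (1,1)# 1/1 · (1,3)# 0/2 · (1,4)+ 1/4 · (1,5)# 2/4 · (1,6)# 2/3
Row 2: (2,0)# 1/2 · (2,1)# 3/3 · (2,2)# 2/3 · (2,3)+ 0/4 · (2,4)# 0/3 · (2,5)+ 2/4 · (2,6)+ 2/3
Row 3: (3,0)+ 0/1 · (3,2)# 2/2 · (3,3)# 1/2 · (3,5)+ 2/2 · (3,6)+ 2/2
Sum over 20 individuals: 1/2 + 2/3 + 2/2 + 1/1 + 0/2 + 1/4 + 2/4 + 2/3 + 1/2 + 3/3 + 2/3 + 0/4 + 0/3 + 2/4 + 2/3 + 0/1 + 2/2 + 1/2 + 2/2 + 2/2 = 137/12; mean = 137/12 ÷ 20 = 137/240 = 0.570833… → 0.571.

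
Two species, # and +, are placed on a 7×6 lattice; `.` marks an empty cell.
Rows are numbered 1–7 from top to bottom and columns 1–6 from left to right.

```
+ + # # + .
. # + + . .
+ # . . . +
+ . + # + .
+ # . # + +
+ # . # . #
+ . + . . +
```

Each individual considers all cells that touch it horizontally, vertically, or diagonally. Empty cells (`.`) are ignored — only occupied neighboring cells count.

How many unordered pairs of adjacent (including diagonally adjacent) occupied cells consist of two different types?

Scan each occupied cell's neighbors to the right and below (and the two forward diagonals) so each pair is counted once.
From row 1: 8 unlike of 13 pairs (running 8/13).
From row 2: 3 unlike of 5 pairs (running 11/18).
From row 3: 3 unlike of 5 pairs (running 14/23).
From row 4: 7 unlike of 11 pairs (running 21/34).
From row 5: 7 unlike of 11 pairs (running 28/45).
From row 6: 5 unlike of 6 pairs (running 33/51).
Total adjacent occupied pairs: 51; unlike-type pairs: 33.

33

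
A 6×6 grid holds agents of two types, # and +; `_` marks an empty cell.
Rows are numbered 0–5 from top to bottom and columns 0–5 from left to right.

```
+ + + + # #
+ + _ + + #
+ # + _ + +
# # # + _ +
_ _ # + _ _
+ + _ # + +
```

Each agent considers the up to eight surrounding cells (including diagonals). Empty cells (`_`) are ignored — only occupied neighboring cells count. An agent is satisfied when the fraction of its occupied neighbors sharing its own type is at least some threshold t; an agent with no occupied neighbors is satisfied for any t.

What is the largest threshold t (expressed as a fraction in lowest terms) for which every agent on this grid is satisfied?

(0,0)+ 3/3
(0,1)+ 4/4
(0,2)+ 4/4
(0,3)+ 3/4
(0,4)# 2/5
(0,5)# 2/3
(1,0)+ 4/5
(1,1)+ 6/7
(1,3)+ 5/6
(1,4)+ 4/7
(1,5)# 2/5
(2,0)+ 2/5
(2,1)# 3/7
(2,2)+ 3/6
(2,4)+ 5/6
(2,5)+ 3/4
(3,0)# 2/3
(3,1)# 4/6
(3,2)# 3/6
(3,3)+ 3/5
(3,5)+ 2/2
(4,2)# 3/6
(4,3)+ 2/5
(5,0)+ 1/1
(5,1)+ 1/2
(5,3)# 1/3
(5,4)+ 2/3
(5,5)+ 1/1
The smallest same-type fraction is 1/3 at (5,3), which reduces to 1/3. Any threshold above that leaves this agent unsatisfied.

1/3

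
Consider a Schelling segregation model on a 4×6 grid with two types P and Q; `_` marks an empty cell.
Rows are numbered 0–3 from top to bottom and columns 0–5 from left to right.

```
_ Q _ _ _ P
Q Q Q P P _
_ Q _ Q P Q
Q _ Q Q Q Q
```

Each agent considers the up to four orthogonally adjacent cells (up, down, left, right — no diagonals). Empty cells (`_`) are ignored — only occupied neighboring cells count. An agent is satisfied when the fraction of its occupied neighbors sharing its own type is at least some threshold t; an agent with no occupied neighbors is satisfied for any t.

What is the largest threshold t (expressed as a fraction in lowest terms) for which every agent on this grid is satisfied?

(0,1)Q 1/1
(0,5)P — no occupied neighbors
(1,0)Q 1/1
(1,1)Q 4/4
(1,2)Q 1/2
(1,3)P 1/3
(1,4)P 2/2
(2,1)Q 1/1
(2,3)Q 1/3
(2,4)P 1/4
(2,5)Q 1/2
(3,0)Q — no occupied neighbors
(3,2)Q 1/1
(3,3)Q 3/3
(3,4)Q 2/3
(3,5)Q 2/2
The smallest same-type fraction is 1/4 at (2,4), which reduces to 1/4. Any threshold above that leaves this agent unsatisfied.

1/4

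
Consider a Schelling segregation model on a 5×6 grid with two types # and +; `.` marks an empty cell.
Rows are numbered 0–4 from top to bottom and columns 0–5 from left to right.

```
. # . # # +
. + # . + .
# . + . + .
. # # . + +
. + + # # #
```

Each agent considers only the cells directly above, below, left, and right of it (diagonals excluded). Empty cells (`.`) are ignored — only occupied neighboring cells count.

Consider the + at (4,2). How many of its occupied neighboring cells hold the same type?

Occupied neighbors of (4,2): (3,2)=#, (4,1)=+, (4,3)=#.
Same type (+): 1 of 3.

1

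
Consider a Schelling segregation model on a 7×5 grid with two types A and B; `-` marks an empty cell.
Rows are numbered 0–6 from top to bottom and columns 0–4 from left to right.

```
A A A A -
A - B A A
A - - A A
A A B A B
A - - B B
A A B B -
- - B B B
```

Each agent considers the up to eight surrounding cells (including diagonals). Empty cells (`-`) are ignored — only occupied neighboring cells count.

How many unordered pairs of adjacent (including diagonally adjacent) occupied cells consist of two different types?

Scan each occupied cell's neighbors to the right and below (and the two forward diagonals) so each pair is counted once.
From row 0: 3 unlike of 11 pairs (running 3/11).
From row 1: 2 unlike of 8 pairs (running 5/19).
From row 2: 3 unlike of 8 pairs (running 8/27).
From row 3: 5 unlike of 11 pairs (running 13/38).
From row 4: 0 unlike of 6 pairs (running 13/44).
From row 5: 2 unlike of 9 pairs (running 15/53).
From row 6: 0 unlike of 2 pairs (running 15/55).
Total adjacent occupied pairs: 55; unlike-type pairs: 15.

15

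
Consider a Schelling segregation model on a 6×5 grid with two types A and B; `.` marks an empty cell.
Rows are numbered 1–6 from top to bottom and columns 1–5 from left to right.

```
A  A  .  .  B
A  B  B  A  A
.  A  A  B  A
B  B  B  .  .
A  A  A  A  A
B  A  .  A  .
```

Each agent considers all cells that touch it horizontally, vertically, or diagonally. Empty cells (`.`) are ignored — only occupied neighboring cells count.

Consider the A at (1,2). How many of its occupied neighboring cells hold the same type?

Occupied neighbors of (1,2): (1,1)=A, (2,1)=A, (2,2)=B, (2,3)=B.
Same type (A): 2 of 4.

2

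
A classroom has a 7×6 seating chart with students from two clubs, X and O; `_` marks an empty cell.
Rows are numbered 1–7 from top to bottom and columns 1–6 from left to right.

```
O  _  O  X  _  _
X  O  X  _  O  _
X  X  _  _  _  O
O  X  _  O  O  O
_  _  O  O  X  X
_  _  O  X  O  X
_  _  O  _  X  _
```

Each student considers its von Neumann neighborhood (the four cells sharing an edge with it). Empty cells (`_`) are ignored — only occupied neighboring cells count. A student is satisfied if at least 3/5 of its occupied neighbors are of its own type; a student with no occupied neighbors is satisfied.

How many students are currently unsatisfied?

(1,1)O 0/1 unhappy
(1,3)O 0/2 unhappy
(1,4)X 0/1 unhappy
(2,1)X 1/3 unhappy
(2,2)O 0/3 unhappy
(2,3)X 0/2 unhappy
(2,5)O 0/0 ok
(3,1)X 2/3 ok
(3,2)X 2/3 ok
(3,6)O 1/1 ok
(4,1)O 0/2 unhappy
(4,2)X 1/2 unhappy
(4,4)O 2/2 ok
(4,5)O 2/3 ok
(4,6)O 2/3 ok
(5,3)O 2/2 ok
(5,4)O 2/4 unhappy
(5,5)X 1/4 unhappy
(5,6)X 2/3 ok
(6,3)O 2/3 ok
(6,4)X 0/3 unhappy
(6,5)O 0/4 unhappy
(6,6)X 1/2 unhappy
(7,3)O 1/1 ok
(7,5)X 0/1 unhappy
Unsatisfied: (1,1), (1,3), (1,4), (2,1), (2,2), (2,3), (4,1), (4,2), (5,4), (5,5), (6,4), (6,5), (6,6), (7,5) — 14 in total.

14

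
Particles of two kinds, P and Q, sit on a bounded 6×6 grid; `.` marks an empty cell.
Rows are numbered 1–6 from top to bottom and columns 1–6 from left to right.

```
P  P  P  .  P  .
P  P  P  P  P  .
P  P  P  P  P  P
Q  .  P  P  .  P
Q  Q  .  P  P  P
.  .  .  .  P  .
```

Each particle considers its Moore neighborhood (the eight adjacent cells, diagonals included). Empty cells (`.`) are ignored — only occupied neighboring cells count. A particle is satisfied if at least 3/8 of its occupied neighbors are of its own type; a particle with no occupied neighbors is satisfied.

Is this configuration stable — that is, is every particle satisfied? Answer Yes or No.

(1,1)P 3/3 satisfied
(1,2)P 5/5 satisfied
(1,3)P 4/4 satisfied
(1,5)P 2/2 satisfied
(2,1)P 5/5 satisfied
(2,2)P 8/8 satisfied
(2,3)P 7/7 satisfied
(2,4)P 7/7 satisfied
(2,5)P 5/5 satisfied
(3,1)P 3/4 satisfied
(3,2)P 6/7 satisfied
(3,3)P 7/7 satisfied
(3,4)P 7/7 satisfied
(3,5)P 6/6 satisfied
(3,6)P 3/3 satisfied
(4,1)Q 2/4 satisfied
(4,3)P 5/6 satisfied
(4,4)P 6/6 satisfied
(4,6)P 4/4 satisfied
(5,1)Q 2/2 satisfied
(5,2)Q 2/3 satisfied
(5,4)P 4/4 satisfied
(5,5)P 5/5 satisfied
(5,6)P 3/3 satisfied
(6,5)P 3/3 satisfied
All meet the threshold, so the configuration is stable.

Yes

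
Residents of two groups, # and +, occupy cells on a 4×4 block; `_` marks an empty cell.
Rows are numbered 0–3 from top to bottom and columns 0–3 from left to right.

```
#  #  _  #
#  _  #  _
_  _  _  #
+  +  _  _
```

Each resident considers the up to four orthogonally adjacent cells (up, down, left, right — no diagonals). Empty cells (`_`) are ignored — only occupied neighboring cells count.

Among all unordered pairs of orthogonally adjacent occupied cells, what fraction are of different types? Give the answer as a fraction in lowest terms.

Scan each occupied cell's neighbors to the right and below so each pair is counted once.
Row 0: #(0,0)–#(0,1)= #(0,0)–#(1,0)=  → 0/2 unlike.
Row 3: +(3,0)–+(3,1)=  → 0/1 unlike.
Total adjacent occupied pairs: 3; unlike-type pairs: 0.
0/3 reduces to 0/1.

0/1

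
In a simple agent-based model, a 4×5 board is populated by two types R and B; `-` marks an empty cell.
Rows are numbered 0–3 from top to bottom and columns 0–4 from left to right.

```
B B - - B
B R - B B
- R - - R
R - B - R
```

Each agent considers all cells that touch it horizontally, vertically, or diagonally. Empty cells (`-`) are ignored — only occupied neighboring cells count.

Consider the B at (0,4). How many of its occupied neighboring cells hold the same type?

Occupied neighbors of (0,4): (1,3)=B, (1,4)=B.
Same type (B): 2 of 2.

2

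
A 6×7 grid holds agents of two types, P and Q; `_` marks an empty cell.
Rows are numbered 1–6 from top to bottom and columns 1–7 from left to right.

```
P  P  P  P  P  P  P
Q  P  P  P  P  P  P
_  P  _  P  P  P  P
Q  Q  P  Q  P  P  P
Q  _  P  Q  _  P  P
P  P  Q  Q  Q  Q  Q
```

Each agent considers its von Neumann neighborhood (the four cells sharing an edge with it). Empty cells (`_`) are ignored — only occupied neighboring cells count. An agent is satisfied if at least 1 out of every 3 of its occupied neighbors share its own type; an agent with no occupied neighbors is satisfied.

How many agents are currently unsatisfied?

2

Row 1: (1,1)P 1/2 satisfied · (1,2)P 3/3 satisfied · (1,3)P 3/3 satisfied · (1,4)P 3/3 satisfied · (1,5)P 3/3 satisfied · (1,6)P 3/3 satisfied · (1,7)P 2/2 satisfied
Row 2: (2,1)Q 0/2 not · (2,2)P 3/4 satisfied · (2,3)P 3/3 satisfied · (2,4)P 4/4 satisfied · (2,5)P 4/4 satisfied · (2,6)P 4/4 satisfied · (2,7)P 3/3 satisfied
Row 3: (3,2)P 1/2 satisfied · (3,4)P 2/3 satisfied · (3,5)P 4/4 satisfied · (3,6)P 4/4 satisfied · (3,7)P 3/3 satisfied
Row 4: (4,1)Q 2/2 satisfied · (4,2)Q 1/3 satisfied · (4,3)P 1/3 satisfied · (4,4)Q 1/4 not · (4,5)P 2/3 satisfied · (4,6)P 4/4 satisfied · (4,7)P 3/3 satisfied
Row 5: (5,1)Q 1/2 satisfied · (5,3)P 1/3 satisfied · (5,4)Q 2/3 satisfied · (5,6)P 2/3 satisfied · (5,7)P 2/3 satisfied
Row 6: (6,1)P 1/2 satisfied · (6,2)P 1/2 satisfied · (6,3)Q 1/3 satisfied · (6,4)Q 3/3 satisfied · (6,5)Q 2/2 satisfied · (6,6)Q 2/3 satisfied · (6,7)Q 1/2 satisfied
Unsatisfied: (2,1), (4,4) — 2 in total.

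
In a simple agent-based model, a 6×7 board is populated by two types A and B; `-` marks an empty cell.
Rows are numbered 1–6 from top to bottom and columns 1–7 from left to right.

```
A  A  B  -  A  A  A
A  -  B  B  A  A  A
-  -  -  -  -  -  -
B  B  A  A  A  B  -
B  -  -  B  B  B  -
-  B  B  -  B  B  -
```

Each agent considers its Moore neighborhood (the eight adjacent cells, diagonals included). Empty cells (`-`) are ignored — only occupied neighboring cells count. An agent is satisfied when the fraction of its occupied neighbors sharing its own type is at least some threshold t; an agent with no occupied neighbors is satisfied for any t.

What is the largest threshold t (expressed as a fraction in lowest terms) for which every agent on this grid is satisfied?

(1,1)A 2/2
(1,2)A 2/4
(1,3)B 2/3
(1,5)A 3/4
(1,6)A 5/5
(1,7)A 3/3
(2,1)A 2/2
(2,3)B 2/3
(2,4)B 2/4
(2,5)A 3/4
(2,6)A 5/5
(2,7)A 3/3
(4,1)B 2/2
(4,2)B 2/3
(4,3)A 1/3
(4,4)A 2/4
(4,5)A 1/5
(4,6)B 2/3
(5,1)B 3/3
(5,4)B 3/6
(5,5)B 5/7
(5,6)B 4/5
(6,2)B 2/2
(6,3)B 2/2
(6,5)B 4/4
(6,6)B 3/3
The smallest same-type fraction is 1/5 at (4,5), which reduces to 1/5. Any threshold above that leaves this agent unsatisfied.

1/5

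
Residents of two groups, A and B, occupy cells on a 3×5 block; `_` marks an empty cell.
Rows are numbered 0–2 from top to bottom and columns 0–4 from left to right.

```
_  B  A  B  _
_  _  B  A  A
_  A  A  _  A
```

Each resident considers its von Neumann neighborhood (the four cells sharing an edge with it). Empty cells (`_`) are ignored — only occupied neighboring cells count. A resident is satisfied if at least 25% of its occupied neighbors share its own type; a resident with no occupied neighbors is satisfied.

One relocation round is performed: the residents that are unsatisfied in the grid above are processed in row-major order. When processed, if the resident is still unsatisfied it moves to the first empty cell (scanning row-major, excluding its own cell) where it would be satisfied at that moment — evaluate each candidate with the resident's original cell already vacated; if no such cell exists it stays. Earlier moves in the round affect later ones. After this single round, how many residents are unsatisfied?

0

Initially unsatisfied (in order): (0,1), (0,2), (0,3), (1,2).
  (0,1) → (0,0).
  (0,2) → (0,4).
  (0,3) → (0,1).
  (1,2) → (0,2).
Resulting grid:
B B B _ A
_ _ _ A A
_ A A _ A
All satisfied now.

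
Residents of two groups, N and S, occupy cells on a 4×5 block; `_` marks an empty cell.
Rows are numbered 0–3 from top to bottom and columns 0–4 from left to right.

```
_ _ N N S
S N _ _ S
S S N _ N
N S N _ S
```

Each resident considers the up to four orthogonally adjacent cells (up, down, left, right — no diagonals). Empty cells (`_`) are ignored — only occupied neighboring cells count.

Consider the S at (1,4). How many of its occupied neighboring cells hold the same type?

Occupied neighbors of (1,4): (0,4)=S, (2,4)=N.
Same type (S): 1 of 2.

1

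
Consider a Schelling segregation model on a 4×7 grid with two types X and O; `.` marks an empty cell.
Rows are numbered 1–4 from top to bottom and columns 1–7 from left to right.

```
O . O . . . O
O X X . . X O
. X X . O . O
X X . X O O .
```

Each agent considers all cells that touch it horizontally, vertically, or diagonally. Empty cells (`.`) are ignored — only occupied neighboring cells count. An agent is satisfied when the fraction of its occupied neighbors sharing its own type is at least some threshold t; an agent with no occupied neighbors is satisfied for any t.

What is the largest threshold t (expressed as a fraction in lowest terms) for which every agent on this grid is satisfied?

0/1

Row 1: (1,1)O 1/2 · (1,3)O 0/2 · (1,7)O 1/2
Row 2: (2,1)O 1/3 · (2,2)X 3/6 · (2,3)X 3/4 · (2,6)X 0/4 · (2,7)O 2/3
Row 3: (3,2)X 5/6 · (3,3)X 5/5 · (3,5)O 2/4 · (3,7)O 2/3
Row 4: (4,1)X 2/2 · (4,2)X 3/3 · (4,4)X 1/3 · (4,5)O 2/3 · (4,6)O 3/3
The smallest same-type fraction is 0/2 at (1,3), which reduces to 0/1. Any threshold above that leaves this agent unsatisfied.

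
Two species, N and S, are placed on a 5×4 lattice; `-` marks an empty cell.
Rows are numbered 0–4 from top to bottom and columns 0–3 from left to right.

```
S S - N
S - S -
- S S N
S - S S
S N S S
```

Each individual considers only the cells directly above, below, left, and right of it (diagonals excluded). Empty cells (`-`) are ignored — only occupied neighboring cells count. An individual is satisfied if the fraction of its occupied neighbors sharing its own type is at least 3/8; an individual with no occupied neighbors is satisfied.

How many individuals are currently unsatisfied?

Row 0: (0,0)S 2/2 satisfied · (0,1)S 1/1 satisfied · (0,3)N 0/0 satisfied
Row 1: (1,0)S 1/1 satisfied · (1,2)S 1/1 satisfied
Row 2: (2,1)S 1/1 satisfied · (2,2)S 3/4 satisfied · (2,3)N 0/2 not
Row 3: (3,0)S 1/1 satisfied · (3,2)S 3/3 satisfied · (3,3)S 2/3 satisfied
Row 4: (4,0)S 1/2 satisfied · (4,1)N 0/2 not · (4,2)S 2/3 satisfied · (4,3)S 2/2 satisfied
Unsatisfied: (2,3), (4,1) — 2 in total.

2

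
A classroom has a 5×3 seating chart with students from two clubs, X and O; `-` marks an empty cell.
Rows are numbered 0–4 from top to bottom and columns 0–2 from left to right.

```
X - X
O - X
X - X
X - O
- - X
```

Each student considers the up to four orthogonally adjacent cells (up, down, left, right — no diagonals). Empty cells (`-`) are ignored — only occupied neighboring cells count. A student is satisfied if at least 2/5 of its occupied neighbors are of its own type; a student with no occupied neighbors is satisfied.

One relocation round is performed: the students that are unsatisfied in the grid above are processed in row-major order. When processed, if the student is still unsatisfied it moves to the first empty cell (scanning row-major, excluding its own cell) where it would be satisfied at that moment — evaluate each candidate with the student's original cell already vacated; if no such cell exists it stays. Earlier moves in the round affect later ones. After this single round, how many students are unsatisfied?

0

Initially unsatisfied (in order): (0,0), (1,0), (3,2), (4,2).
  (0,0) → (0,1).
  (1,0) → (3,1).
  (3,2) → (4,1).
  (4,2) → (0,0).
Resulting grid:
X X X
- - X
X - X
X O -
- O -
All satisfied now.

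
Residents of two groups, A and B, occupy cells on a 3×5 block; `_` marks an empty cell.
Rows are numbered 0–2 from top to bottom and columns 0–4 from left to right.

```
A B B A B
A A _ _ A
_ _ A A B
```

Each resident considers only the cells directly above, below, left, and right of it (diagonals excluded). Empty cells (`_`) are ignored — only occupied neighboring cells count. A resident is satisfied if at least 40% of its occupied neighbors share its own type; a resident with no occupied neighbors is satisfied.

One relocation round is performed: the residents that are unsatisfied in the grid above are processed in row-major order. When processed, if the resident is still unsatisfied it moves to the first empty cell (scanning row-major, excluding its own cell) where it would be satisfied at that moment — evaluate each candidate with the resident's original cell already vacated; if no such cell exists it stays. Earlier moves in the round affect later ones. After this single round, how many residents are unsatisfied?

Initially unsatisfied (in order): (0,1), (0,3), (0,4), (1,4), (2,4).
  (0,1): no empty cell satisfies it; stays.
  (0,3) → (1,2).
  (0,4) → (0,3).
  (1,4) → (1,3).
  (2,4) → (0,4).
Resulting grid:
A B B B B
A A A A _
_ _ A A _
Unsatisfied now: (0,1).

1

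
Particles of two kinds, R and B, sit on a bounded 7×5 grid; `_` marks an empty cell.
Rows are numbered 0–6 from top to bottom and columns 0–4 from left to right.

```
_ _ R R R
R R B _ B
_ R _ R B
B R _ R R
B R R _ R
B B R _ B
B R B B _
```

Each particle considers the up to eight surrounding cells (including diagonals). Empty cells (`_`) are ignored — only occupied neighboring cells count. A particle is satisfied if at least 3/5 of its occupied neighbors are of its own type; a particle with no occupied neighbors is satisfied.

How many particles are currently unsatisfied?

(0,2)R 2/3 satisfied
(0,3)R 2/4 not
(0,4)R 1/2 not
(1,0)R 2/2 satisfied
(1,1)R 3/4 satisfied
(1,2)B 0/5 not
(1,4)B 1/4 not
(2,1)R 3/5 satisfied
(2,3)R 2/5 not
(2,4)B 1/4 not
(3,0)B 1/4 not
(3,1)R 3/5 satisfied
(3,3)R 4/5 satisfied
(3,4)R 3/4 satisfied
(4,0)B 3/5 satisfied
(4,1)R 3/7 not
(4,2)R 4/5 satisfied
(4,4)R 2/3 satisfied
(5,0)B 3/5 satisfied
(5,1)B 4/8 not
(5,2)R 3/6 not
(5,4)B 1/2 not
(6,0)B 2/3 satisfied
(6,1)R 1/5 not
(6,2)B 2/4 not
(6,3)B 2/3 satisfied
Unsatisfied: (0,3), (0,4), (1,2), (1,4), (2,3), (2,4), (3,0), (4,1), (5,1), (5,2), (5,4), (6,1), (6,2) — 13 in total.

13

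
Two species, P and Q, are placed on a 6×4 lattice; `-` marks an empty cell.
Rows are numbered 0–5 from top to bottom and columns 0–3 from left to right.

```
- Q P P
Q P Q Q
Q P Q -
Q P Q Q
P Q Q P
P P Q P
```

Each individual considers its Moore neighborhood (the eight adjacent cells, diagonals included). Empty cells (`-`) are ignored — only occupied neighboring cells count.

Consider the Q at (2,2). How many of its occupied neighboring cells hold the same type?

4

Occupied neighbors of (2,2): (1,1)=P, (1,2)=Q, (1,3)=Q, (2,1)=P, (3,1)=P, (3,2)=Q, (3,3)=Q.
Same type (Q): 4 of 7.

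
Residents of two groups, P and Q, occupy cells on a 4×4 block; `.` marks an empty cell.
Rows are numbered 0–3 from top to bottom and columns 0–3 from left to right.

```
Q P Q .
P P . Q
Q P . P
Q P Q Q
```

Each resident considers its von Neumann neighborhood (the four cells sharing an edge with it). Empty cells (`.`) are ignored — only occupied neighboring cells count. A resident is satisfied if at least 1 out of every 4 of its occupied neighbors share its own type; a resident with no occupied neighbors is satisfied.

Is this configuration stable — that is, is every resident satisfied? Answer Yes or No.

No

Row 0: (0,0)Q 0/2 not · (0,1)P 1/3 satisfied · (0,2)Q 0/1 not
Row 1: (1,0)P 1/3 satisfied · (1,1)P 3/3 satisfied · (1,3)Q 0/1 not
Row 2: (2,0)Q 1/3 satisfied · (2,1)P 2/3 satisfied · (2,3)P 0/2 not
Row 3: (3,0)Q 1/2 satisfied · (3,1)P 1/3 satisfied · (3,2)Q 1/2 satisfied · (3,3)Q 1/2 satisfied
For instance (0,0) has only 0/2 same-type neighbors, below 1/4.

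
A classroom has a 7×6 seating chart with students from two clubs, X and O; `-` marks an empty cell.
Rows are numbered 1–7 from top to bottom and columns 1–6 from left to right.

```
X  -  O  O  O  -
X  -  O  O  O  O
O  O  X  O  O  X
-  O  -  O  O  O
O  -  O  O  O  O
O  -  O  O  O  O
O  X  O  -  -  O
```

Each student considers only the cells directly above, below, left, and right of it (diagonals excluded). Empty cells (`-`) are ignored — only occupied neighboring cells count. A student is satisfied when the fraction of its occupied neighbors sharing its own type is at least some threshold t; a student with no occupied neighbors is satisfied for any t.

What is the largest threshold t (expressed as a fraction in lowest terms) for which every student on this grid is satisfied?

0/1

(1,1)X 1/1
(1,3)O 2/2
(1,4)O 3/3
(1,5)O 2/2
(2,1)X 1/2
(2,3)O 2/3
(2,4)O 4/4
(2,5)O 4/4
(2,6)O 1/2
(3,1)O 1/2
(3,2)O 2/3
(3,3)X 0/3
(3,4)O 3/4
(3,5)O 3/4
(3,6)X 0/3
(4,2)O 1/1
(4,4)O 3/3
(4,5)O 4/4
(4,6)O 2/3
(5,1)O 1/1
(5,3)O 2/2
(5,4)O 4/4
(5,5)O 4/4
(5,6)O 3/3
(6,1)O 2/2
(6,3)O 3/3
(6,4)O 3/3
(6,5)O 3/3
(6,6)O 3/3
(7,1)O 1/2
(7,2)X 0/2
(7,3)O 1/2
(7,6)O 1/1
The smallest same-type fraction is 0/3 at (3,3), which reduces to 0/1. Any threshold above that leaves this student unsatisfied.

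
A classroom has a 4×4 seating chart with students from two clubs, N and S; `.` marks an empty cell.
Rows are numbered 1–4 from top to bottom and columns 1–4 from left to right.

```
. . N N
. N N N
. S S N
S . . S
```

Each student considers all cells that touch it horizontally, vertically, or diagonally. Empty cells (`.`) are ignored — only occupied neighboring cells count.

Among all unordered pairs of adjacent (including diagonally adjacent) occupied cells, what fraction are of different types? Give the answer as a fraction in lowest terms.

Scan each occupied cell's neighbors to the right and below (and the two forward diagonals) so each pair is counted once.
From row 1: 0 unlike of 6 pairs (running 0/6).
From row 2: 5 unlike of 9 pairs (running 5/15).
From row 3: 2 unlike of 5 pairs (running 7/20).
Total adjacent occupied pairs: 20; unlike-type pairs: 7.
7/20 is already in lowest terms.

7/20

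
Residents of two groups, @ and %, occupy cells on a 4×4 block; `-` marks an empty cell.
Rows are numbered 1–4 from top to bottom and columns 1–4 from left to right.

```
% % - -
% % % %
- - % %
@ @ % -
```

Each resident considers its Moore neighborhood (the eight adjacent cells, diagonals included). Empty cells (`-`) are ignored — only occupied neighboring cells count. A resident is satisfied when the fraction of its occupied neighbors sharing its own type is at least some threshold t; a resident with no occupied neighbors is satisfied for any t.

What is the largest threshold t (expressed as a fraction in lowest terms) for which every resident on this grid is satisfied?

(1,1)% 3/3
(1,2)% 4/4
(2,1)% 3/3
(2,2)% 5/5
(2,3)% 5/5
(2,4)% 3/3
(3,3)% 5/6
(3,4)% 4/4
(4,1)@ 1/1
(4,2)@ 1/3
(4,3)% 2/3
The smallest same-type fraction is 1/3 at (4,2), which reduces to 1/3. Any threshold above that leaves this resident unsatisfied.

1/3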